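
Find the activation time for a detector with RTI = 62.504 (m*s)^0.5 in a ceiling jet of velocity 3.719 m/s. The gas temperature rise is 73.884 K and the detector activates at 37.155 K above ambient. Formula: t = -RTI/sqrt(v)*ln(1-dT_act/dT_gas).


dT_act/dT_gas = 0.50288
ln(1 - 0.50288) = -0.69893
t = -62.504 / sqrt(3.719) * -0.69893 = 22.653 s

22.653 s


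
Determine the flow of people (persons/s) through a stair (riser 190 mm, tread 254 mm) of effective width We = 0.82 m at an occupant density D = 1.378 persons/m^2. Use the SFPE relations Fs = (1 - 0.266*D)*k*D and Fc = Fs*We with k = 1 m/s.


1 - 0.266*D = 1 - 0.266*1.378 = 0.63345
Fs = 0.63345 * 1 * 1.378 = 0.87290 persons/(s*m)
Fc = 0.87290 * 0.82 = 0.71578 persons/s

0.71578 persons/s


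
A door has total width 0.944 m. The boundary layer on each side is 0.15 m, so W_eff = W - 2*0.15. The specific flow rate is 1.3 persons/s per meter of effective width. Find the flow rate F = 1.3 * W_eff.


W_eff = 0.944 - 0.30 = 0.644 m
F = 1.3 * 0.644 = 0.83720 persons/s

0.83720 persons/s


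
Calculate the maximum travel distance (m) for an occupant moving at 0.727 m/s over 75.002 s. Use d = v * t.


d = 0.727 * 75.002 = 54.526 m

54.526 m


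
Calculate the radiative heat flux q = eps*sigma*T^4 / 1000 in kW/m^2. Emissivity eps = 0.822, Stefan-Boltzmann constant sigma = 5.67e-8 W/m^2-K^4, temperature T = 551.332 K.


T^4 = 9.2396e+10
q = 0.822 * 5.67e-8 * 9.2396e+10 / 1000 = 4.3063 kW/m^2

4.3063 kW/m^2


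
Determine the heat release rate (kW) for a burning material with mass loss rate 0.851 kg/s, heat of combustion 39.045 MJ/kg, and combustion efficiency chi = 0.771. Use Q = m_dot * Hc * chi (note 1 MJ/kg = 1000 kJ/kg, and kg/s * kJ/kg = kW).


Hc = 39.045 MJ/kg = 39.045 * 1000 kJ/kg = 39045 kJ/kg
Q = 0.851 kg/s * 39045 kJ/kg * 0.771 = 25618 kW

25618 kW


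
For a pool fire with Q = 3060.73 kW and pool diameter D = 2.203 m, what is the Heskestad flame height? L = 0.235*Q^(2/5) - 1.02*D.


Q^(2/5) = 24.793
0.235 * Q^(2/5) = 5.8264
1.02 * D = 2.2471
L = 3.5793 m

3.5793 m


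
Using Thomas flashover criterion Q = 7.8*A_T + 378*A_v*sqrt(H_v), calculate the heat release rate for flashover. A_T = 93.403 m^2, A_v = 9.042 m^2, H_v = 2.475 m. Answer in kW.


7.8*A_T = 728.54
sqrt(H_v) = 1.5732
378*A_v*sqrt(H_v) = 5377.0
Q = 728.54 + 5377.0 = 6105.6 kW

6105.6 kW


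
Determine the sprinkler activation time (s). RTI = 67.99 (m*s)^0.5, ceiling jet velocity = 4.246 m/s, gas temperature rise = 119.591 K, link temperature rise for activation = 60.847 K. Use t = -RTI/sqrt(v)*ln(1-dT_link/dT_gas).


dT_link/dT_gas = 0.50879
ln(1 - 0.50879) = -0.71089
t = -67.99 / sqrt(4.246) * -0.71089 = 23.456 s

23.456 s


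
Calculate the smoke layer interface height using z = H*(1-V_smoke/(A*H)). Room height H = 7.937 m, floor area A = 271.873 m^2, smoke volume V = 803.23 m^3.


V/(A*H) = 0.37224
1 - 0.37224 = 0.62776
z = 7.937 * 0.62776 = 4.9826 m

4.9826 m


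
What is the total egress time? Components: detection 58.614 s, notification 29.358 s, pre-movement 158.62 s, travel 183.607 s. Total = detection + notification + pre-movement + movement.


Total = 58.614 + 29.358 + 158.62 + 183.607 = 430.199 s

430.199 s


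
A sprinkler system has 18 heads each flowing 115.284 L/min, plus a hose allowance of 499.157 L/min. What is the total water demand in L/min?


Sprinkler demand = 18 * 115.284 = 2075.112 L/min
Total = 2075.112 + 499.157 = 2574.269 L/min

2574.269 L/min


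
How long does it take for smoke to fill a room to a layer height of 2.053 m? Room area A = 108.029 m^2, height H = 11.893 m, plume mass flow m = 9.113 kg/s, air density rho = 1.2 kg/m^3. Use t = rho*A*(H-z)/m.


H - z = 9.84 m
t = 1.2 * 108.029 * 9.84 / 9.113 = 139.98 s

139.98 s


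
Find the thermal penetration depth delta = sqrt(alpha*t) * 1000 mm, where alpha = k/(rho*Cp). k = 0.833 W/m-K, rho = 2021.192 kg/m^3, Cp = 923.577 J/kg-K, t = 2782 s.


alpha = 0.833 / (2021.192 * 923.577) = 4.4624e-07 m^2/s
alpha * t = 0.0012414
delta = sqrt(0.0012414) * 1000 = 35.234 mm

35.234 mm


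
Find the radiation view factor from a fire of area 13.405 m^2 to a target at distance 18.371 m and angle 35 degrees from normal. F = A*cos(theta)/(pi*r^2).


cos(35 deg) = 0.81915
pi*r^2 = 1060.3
F = 13.405 * 0.81915 / 1060.3 = 0.010357

0.010357


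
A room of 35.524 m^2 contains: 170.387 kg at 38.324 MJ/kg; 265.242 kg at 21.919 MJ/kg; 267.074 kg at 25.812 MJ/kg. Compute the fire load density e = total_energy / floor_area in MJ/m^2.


Total energy = 170.387*38.324 + 265.242*21.919 + 267.074*25.812
= 6529.911 + 5813.839 + 6893.714
= 19237.46 MJ
e = 19237.46 / 35.524 = 541.53 MJ/m^2

541.53 MJ/m^2


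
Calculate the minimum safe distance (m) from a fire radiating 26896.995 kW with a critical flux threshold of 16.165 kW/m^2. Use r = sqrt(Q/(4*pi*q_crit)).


4*pi*q_crit = 203.14
Q/(4*pi*q_crit) = 132.41
r = sqrt(132.41) = 11.507 m

11.507 m


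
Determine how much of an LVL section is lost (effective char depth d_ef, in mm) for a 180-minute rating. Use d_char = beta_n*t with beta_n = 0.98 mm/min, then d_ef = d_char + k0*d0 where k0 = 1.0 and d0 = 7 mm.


d_char = 0.98 * 180 = 176.4 mm
d_ef = 176.4 + 1.0*7 = 183.4 mm

183.4 mm


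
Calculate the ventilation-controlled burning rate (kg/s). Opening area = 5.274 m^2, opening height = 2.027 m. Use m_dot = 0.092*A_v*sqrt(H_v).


sqrt(H_v) = 1.4237
m_dot = 0.092 * 5.274 * 1.4237 = 0.69080 kg/s

0.69080 kg/s


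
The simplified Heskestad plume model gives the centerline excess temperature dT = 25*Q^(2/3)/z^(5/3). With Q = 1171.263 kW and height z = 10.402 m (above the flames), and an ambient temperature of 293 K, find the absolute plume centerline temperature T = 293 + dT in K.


Q^(2/3) = 111.11
z^(5/3) = 49.567
dT = 25 * 111.11 / 49.567 = 56.042 K
T = 293 + 56.042 = 349.04 K

349.04 K


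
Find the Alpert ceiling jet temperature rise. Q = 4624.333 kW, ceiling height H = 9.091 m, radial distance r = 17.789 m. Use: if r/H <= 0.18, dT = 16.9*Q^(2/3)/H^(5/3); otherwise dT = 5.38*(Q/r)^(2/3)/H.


r/H = 17.789 / 9.091 = 1.9568
r/H > 0.18, so dT = 5.38*(Q/r)^(2/3)/H
Q/r = 259.95
(Q/r)^(2/3) = 40.732
dT = 5.38 * 40.732 / 9.091 = 24.105 K

24.105 K


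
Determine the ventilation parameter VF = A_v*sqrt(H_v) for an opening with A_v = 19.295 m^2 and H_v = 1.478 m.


sqrt(H_v) = 1.2157
VF = 19.295 * 1.2157 = 23.458 m^(5/2)

23.458 m^(5/2)


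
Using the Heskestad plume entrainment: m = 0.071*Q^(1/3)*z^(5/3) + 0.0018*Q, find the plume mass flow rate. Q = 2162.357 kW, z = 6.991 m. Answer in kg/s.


Q^(1/3) = 12.931
z^(5/3) = 25.560
First term = 0.071 * 12.931 * 25.560 = 23.467
Second term = 0.0018 * 2162.357 = 3.8922
m = 27.360 kg/s

27.360 kg/s


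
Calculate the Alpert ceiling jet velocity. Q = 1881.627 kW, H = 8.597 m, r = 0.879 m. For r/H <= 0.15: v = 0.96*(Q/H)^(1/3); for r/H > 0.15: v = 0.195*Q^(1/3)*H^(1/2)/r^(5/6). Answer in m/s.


r/H = 0.879 / 8.597 = 0.10224
r/H <= 0.15, so v = 0.96*(Q/H)^(1/3)
Q/H = 218.87
(Q/H)^(1/3) = 6.0265
v = 0.96 * 6.0265 = 5.7854 m/s

5.7854 m/s


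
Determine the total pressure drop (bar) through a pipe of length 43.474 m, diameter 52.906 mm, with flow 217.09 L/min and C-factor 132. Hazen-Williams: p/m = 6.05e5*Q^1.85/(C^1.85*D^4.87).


Q^1.85 = 21027
C^1.85 = 8376.5
D^4.87 = 2.4744e+08
p/m = 0.0061377 bar/m
p_total = 0.0061377 * 43.474 = 0.26683 bar

0.26683 bar


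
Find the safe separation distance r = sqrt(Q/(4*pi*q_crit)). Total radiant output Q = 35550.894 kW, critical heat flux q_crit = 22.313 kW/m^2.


4*pi*q_crit = 280.39
Q/(4*pi*q_crit) = 126.79
r = sqrt(126.79) = 11.260 m

11.260 m


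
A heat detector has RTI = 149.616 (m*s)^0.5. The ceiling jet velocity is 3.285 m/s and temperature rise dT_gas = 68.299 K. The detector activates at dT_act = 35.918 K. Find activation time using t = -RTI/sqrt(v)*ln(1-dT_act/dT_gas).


dT_act/dT_gas = 0.52589
ln(1 - 0.52589) = -0.74632
t = -149.616 / sqrt(3.285) * -0.74632 = 61.608 s

61.608 s


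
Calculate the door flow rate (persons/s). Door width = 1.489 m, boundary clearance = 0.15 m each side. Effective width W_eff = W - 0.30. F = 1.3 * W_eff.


W_eff = 1.489 - 0.30 = 1.189 m
F = 1.3 * 1.189 = 1.5457 persons/s

1.5457 persons/s


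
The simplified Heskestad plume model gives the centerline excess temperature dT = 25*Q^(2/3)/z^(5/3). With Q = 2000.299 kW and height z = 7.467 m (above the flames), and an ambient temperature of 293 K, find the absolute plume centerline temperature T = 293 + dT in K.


Q^(2/3) = 158.76
z^(5/3) = 28.526
dT = 25 * 158.76 / 28.526 = 139.13 K
T = 293 + 139.13 = 432.13 K

432.13 K


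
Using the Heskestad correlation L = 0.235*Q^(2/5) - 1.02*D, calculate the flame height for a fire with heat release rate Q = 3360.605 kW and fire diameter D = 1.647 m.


Q^(2/5) = 25.738
0.235 * Q^(2/5) = 6.0483
1.02 * D = 1.6799
L = 4.3684 m

4.3684 m


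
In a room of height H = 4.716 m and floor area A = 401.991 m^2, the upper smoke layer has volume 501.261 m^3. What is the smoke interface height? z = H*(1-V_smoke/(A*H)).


V/(A*H) = 0.26441
1 - 0.26441 = 0.73559
z = 4.716 * 0.73559 = 3.4691 m

3.4691 m


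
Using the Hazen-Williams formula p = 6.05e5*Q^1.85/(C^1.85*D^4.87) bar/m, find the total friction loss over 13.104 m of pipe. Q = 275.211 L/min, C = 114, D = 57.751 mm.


Q^1.85 = 32612
C^1.85 = 6386.7
D^4.87 = 3.7914e+08
p/m = 0.0081483 bar/m
p_total = 0.0081483 * 13.104 = 0.10678 bar

0.10678 bar


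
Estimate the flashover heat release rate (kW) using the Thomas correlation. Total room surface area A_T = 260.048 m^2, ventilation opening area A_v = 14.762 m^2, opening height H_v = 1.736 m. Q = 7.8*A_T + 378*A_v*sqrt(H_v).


7.8*A_T = 2028.4
sqrt(H_v) = 1.3176
378*A_v*sqrt(H_v) = 7352.1
Q = 2028.4 + 7352.1 = 9380.5 kW

9380.5 kW


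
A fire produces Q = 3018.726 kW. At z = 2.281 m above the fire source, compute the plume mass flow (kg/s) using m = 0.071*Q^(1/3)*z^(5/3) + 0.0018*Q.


Q^(1/3) = 14.452
z^(5/3) = 3.9525
First term = 0.071 * 14.452 * 3.9525 = 4.0558
Second term = 0.0018 * 3018.726 = 5.4337
m = 9.4895 kg/s

9.4895 kg/s


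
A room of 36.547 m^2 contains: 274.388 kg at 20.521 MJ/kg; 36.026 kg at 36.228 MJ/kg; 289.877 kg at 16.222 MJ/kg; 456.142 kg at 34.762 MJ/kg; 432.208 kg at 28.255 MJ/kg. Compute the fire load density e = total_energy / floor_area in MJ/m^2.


Total energy = 274.388*20.521 + 36.026*36.228 + 289.877*16.222 + 456.142*34.762 + 432.208*28.255
= 5630.716 + 1305.150 + 4702.385 + 15856.41 + 12212.04
= 39706.70 MJ
e = 39706.70 / 36.547 = 1086.5 MJ/m^2

1086.5 MJ/m^2


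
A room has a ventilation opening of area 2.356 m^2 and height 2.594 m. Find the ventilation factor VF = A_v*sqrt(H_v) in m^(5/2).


sqrt(H_v) = 1.6106
VF = 2.356 * 1.6106 = 3.7945 m^(5/2)

3.7945 m^(5/2)


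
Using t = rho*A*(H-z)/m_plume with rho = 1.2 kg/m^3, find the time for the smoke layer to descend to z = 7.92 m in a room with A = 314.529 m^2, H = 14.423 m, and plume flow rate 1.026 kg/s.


H - z = 6.503 m
t = 1.2 * 314.529 * 6.503 / 1.026 = 2392.3 s

2392.3 s


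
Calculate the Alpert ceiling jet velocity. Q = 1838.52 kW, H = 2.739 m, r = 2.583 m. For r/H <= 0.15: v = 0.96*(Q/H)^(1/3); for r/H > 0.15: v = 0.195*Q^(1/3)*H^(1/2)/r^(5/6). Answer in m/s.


r/H = 2.583 / 2.739 = 0.94304
r/H > 0.15, so v = 0.195*Q^(1/3)*H^(1/2)/r^(5/6)
Q^(1/3) = 12.251
H^(1/2) = 1.6550
r^(5/6) = 2.2051
v = 0.195 * 12.251 * 1.6550 / 2.2051 = 1.7929 m/s

1.7929 m/s


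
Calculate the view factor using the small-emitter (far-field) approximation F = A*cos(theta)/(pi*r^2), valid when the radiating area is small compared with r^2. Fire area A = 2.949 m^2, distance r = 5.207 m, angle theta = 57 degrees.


cos(57 deg) = 0.54464
pi*r^2 = 85.178
F = 2.949 * 0.54464 / 85.178 = 0.018856

0.018856


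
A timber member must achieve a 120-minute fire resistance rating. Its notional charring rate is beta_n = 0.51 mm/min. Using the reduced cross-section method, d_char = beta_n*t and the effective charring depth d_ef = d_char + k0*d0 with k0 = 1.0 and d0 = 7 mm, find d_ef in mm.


d_char = 0.51 * 120 = 61.2 mm
d_ef = 61.2 + 1.0*7 = 68.2 mm

68.2 mm


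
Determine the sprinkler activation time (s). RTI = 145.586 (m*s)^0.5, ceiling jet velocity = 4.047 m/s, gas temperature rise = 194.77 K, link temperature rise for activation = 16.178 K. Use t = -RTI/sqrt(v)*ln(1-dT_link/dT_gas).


dT_link/dT_gas = 0.083062
ln(1 - 0.083062) = -0.086716
t = -145.586 / sqrt(4.047) * -0.086716 = 6.2755 s

6.2755 s


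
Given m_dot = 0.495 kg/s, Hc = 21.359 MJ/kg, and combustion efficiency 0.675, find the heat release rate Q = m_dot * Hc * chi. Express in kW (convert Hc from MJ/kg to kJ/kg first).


Hc = 21.359 MJ/kg = 21.359 * 1000 kJ/kg = 21359 kJ/kg
Q = 0.495 kg/s * 21359 kJ/kg * 0.675 = 7136.6 kW

7136.6 kW


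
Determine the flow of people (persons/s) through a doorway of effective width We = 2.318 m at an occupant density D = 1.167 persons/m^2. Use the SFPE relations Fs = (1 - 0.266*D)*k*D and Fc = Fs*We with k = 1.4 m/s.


1 - 0.266*D = 1 - 0.266*1.167 = 0.68958
Fs = 0.68958 * 1.4 * 1.167 = 1.1266 persons/(s*m)
Fc = 1.1266 * 2.318 = 2.6115 persons/s

2.6115 persons/s


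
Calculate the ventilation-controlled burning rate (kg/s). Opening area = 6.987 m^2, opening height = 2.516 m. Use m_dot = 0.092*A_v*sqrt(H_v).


sqrt(H_v) = 1.5862
m_dot = 0.092 * 6.987 * 1.5862 = 1.0196 kg/s

1.0196 kg/s


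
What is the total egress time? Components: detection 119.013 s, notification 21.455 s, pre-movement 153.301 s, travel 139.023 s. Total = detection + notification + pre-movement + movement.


Total = 119.013 + 21.455 + 153.301 + 139.023 = 432.792 s

432.792 s


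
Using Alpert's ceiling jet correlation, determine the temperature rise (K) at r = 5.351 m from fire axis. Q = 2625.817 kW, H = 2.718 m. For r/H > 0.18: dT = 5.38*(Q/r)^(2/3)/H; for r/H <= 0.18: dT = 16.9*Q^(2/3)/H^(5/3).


r/H = 5.351 / 2.718 = 1.9687
r/H > 0.18, so dT = 5.38*(Q/r)^(2/3)/H
Q/r = 490.72
(Q/r)^(2/3) = 62.214
dT = 5.38 * 62.214 / 2.718 = 123.15 K

123.15 K


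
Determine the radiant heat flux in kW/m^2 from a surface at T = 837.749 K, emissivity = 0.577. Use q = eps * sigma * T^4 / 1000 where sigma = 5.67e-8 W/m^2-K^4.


T^4 = 4.9256e+11
q = 0.577 * 5.67e-8 * 4.9256e+11 / 1000 = 16.114 kW/m^2

16.114 kW/m^2


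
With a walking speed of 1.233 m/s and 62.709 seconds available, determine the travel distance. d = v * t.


d = 1.233 * 62.709 = 77.320 m

77.320 m


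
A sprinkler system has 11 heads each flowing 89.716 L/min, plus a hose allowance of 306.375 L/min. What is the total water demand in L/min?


Sprinkler demand = 11 * 89.716 = 986.876 L/min
Total = 986.876 + 306.375 = 1293.251 L/min

1293.251 L/min


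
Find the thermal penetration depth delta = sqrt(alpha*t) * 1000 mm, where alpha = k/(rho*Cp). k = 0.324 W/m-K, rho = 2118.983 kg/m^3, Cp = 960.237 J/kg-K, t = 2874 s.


alpha = 0.324 / (2118.983 * 960.237) = 1.5924e-07 m^2/s
alpha * t = 0.00045764
delta = sqrt(0.00045764) * 1000 = 21.393 mm

21.393 mm


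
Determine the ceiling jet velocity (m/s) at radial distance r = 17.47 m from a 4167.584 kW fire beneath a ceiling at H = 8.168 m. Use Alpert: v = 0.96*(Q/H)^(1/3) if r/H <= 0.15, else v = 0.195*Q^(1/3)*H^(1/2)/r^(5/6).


r/H = 17.47 / 8.168 = 2.1388
r/H > 0.15, so v = 0.195*Q^(1/3)*H^(1/2)/r^(5/6)
Q^(1/3) = 16.093
H^(1/2) = 2.8580
r^(5/6) = 10.845
v = 0.195 * 16.093 * 2.8580 / 10.845 = 0.82694 m/s

0.82694 m/s


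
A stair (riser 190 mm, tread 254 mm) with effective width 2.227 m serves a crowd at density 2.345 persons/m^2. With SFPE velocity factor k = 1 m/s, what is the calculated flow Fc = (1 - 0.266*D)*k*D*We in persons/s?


1 - 0.266*D = 1 - 0.266*2.345 = 0.37623
Fs = 0.37623 * 1 * 2.345 = 0.88226 persons/(s*m)
Fc = 0.88226 * 2.227 = 1.9648 persons/s

1.9648 persons/s


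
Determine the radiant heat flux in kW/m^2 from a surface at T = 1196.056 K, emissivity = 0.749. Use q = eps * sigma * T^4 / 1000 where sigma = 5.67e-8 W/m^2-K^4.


T^4 = 2.0465e+12
q = 0.749 * 5.67e-8 * 2.0465e+12 / 1000 = 86.910 kW/m^2

86.910 kW/m^2


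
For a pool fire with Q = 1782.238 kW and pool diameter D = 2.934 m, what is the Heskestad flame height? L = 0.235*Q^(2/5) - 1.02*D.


Q^(2/5) = 19.970
0.235 * Q^(2/5) = 4.6930
1.02 * D = 2.9927
L = 1.7004 m

1.7004 m


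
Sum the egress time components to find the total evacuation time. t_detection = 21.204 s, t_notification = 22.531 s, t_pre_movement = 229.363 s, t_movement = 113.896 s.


Total = 21.204 + 22.531 + 229.363 + 113.896 = 386.994 s

386.994 s


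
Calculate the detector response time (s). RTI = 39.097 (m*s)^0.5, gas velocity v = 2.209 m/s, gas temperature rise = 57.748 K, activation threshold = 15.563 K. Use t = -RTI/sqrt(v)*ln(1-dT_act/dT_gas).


dT_act/dT_gas = 0.26950
ln(1 - 0.26950) = -0.31402
t = -39.097 / sqrt(2.209) * -0.31402 = 8.2605 s

8.2605 s


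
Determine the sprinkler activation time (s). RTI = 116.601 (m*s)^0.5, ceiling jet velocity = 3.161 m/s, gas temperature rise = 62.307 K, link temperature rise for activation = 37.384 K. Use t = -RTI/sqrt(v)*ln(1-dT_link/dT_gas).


dT_link/dT_gas = 0.60000
ln(1 - 0.60000) = -0.91628
t = -116.601 / sqrt(3.161) * -0.91628 = 60.092 s

60.092 s


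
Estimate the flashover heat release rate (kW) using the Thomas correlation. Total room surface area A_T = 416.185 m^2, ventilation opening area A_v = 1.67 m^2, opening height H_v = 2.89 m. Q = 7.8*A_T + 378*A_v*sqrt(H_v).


7.8*A_T = 3246.243
sqrt(H_v) = 1.7
378*A_v*sqrt(H_v) = 1073.142
Q = 3246.243 + 1073.142 = 4319.385 kW

4319.385 kW


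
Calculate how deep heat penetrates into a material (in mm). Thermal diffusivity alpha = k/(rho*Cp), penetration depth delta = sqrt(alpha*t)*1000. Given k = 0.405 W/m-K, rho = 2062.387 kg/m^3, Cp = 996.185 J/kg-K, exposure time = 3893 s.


alpha = 0.405 / (2062.387 * 996.185) = 1.9713e-07 m^2/s
alpha * t = 0.00076741
delta = sqrt(0.00076741) * 1000 = 27.702 mm

27.702 mm


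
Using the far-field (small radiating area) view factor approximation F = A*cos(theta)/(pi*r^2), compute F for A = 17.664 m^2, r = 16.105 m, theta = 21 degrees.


cos(21 deg) = 0.93358
pi*r^2 = 814.84
F = 17.664 * 0.93358 / 814.84 = 0.020238

0.020238


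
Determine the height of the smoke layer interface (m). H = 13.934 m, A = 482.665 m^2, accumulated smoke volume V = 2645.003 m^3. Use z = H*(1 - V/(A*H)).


V/(A*H) = 0.39328
1 - 0.39328 = 0.60672
z = 13.934 * 0.60672 = 8.4540 m

8.4540 m


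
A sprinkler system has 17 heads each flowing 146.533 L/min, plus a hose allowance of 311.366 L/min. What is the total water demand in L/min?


Sprinkler demand = 17 * 146.533 = 2491.061 L/min
Total = 2491.061 + 311.366 = 2802.427 L/min

2802.427 L/min


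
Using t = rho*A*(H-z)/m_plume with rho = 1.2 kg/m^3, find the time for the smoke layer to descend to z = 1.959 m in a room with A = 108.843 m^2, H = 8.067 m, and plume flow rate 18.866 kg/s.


H - z = 6.108 m
t = 1.2 * 108.843 * 6.108 / 18.866 = 42.286 s

42.286 s


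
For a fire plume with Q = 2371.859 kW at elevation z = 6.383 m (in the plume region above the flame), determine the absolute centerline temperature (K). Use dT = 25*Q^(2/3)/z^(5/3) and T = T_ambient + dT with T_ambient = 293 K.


Q^(2/3) = 177.85
z^(5/3) = 21.964
dT = 25 * 177.85 / 21.964 = 202.44 K
T = 293 + 202.44 = 495.44 K

495.44 K


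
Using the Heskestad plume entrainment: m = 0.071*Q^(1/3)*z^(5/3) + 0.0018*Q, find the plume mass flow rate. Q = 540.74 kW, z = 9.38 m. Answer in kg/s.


Q^(1/3) = 8.1470
z^(5/3) = 41.719
First term = 0.071 * 8.1470 * 41.719 = 24.132
Second term = 0.0018 * 540.74 = 0.97333
m = 25.105 kg/s

25.105 kg/s


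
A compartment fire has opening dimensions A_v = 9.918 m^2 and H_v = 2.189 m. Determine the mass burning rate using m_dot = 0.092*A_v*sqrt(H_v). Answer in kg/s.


sqrt(H_v) = 1.4795
m_dot = 0.092 * 9.918 * 1.4795 = 1.3500 kg/s

1.3500 kg/s


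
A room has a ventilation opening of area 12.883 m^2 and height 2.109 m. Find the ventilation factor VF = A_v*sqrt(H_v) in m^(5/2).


sqrt(H_v) = 1.4522
VF = 12.883 * 1.4522 = 18.709 m^(5/2)

18.709 m^(5/2)


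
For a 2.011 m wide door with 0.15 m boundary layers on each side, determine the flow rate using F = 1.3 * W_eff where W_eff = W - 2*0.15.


W_eff = 2.011 - 0.30 = 1.711 m
F = 1.3 * 1.711 = 2.2243 persons/s

2.2243 persons/s


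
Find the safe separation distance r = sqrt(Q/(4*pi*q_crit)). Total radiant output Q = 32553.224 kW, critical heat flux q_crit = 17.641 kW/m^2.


4*pi*q_crit = 221.68
Q/(4*pi*q_crit) = 146.85
r = sqrt(146.85) = 12.118 m

12.118 m


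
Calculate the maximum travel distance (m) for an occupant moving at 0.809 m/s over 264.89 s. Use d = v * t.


d = 0.809 * 264.89 = 214.30 m

214.30 m


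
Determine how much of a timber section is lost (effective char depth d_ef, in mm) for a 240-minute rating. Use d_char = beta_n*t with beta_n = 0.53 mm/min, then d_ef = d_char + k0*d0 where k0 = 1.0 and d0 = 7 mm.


d_char = 0.53 * 240 = 127.2 mm
d_ef = 127.2 + 1.0*7 = 134.2 mm

134.2 mm


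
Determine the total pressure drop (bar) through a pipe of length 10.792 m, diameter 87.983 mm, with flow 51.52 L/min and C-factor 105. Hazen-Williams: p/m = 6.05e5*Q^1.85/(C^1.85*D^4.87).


Q^1.85 = 1469.5
C^1.85 = 5485.3
D^4.87 = 2.9459e+09
p/m = 5.5016e-05 bar/m
p_total = 5.5016e-05 * 10.792 = 0.00059373 bar

0.00059373 bar


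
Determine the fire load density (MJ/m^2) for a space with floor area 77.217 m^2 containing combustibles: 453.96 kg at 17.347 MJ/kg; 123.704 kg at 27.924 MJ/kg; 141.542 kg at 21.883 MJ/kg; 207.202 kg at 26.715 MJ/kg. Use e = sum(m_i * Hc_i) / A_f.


Total energy = 453.96*17.347 + 123.704*27.924 + 141.542*21.883 + 207.202*26.715
= 7874.844 + 3454.310 + 3097.364 + 5535.401
= 19961.92 MJ
e = 19961.92 / 77.217 = 258.52 MJ/m^2

258.52 MJ/m^2


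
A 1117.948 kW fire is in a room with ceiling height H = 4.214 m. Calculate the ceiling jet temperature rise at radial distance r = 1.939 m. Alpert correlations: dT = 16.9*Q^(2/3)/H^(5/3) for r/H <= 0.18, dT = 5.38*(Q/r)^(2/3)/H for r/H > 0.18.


r/H = 1.939 / 4.214 = 0.46013
r/H > 0.18, so dT = 5.38*(Q/r)^(2/3)/H
Q/r = 576.56
(Q/r)^(2/3) = 69.273
dT = 5.38 * 69.273 / 4.214 = 88.440 K

88.440 K


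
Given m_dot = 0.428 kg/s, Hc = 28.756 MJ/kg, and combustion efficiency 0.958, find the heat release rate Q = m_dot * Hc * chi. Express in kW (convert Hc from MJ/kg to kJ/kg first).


Hc = 28.756 MJ/kg = 28.756 * 1000 kJ/kg = 28756 kJ/kg
Q = 0.428 kg/s * 28756 kJ/kg * 0.958 = 11791 kW

11791 kW


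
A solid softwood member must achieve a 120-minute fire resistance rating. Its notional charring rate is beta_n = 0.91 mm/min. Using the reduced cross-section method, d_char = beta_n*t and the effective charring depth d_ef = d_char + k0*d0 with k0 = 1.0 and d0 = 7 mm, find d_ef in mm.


d_char = 0.91 * 120 = 109.2 mm
d_ef = 109.2 + 1.0*7 = 116.2 mm

116.2 mm


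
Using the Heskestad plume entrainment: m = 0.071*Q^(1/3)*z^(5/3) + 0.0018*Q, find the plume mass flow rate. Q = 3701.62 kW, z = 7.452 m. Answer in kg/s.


Q^(1/3) = 15.469
z^(5/3) = 28.431
First term = 0.071 * 15.469 * 28.431 = 31.226
Second term = 0.0018 * 3701.62 = 6.6629
m = 37.888 kg/s

37.888 kg/s


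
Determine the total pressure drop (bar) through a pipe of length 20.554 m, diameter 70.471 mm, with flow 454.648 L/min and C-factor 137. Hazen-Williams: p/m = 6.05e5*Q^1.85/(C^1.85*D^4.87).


Q^1.85 = 82547
C^1.85 = 8972.9
D^4.87 = 9.9956e+08
p/m = 0.0055681 bar/m
p_total = 0.0055681 * 20.554 = 0.11445 bar

0.11445 bar


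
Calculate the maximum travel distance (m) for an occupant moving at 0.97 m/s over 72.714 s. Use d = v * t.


d = 0.97 * 72.714 = 70.533 m

70.533 m


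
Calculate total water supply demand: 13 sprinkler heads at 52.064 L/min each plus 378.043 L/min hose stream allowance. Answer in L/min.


Sprinkler demand = 13 * 52.064 = 676.832 L/min
Total = 676.832 + 378.043 = 1054.875 L/min

1054.875 L/min


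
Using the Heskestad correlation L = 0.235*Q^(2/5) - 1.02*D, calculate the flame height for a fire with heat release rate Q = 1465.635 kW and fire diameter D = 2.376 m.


Q^(2/5) = 18.468
0.235 * Q^(2/5) = 4.3399
1.02 * D = 2.4235
L = 1.9164 m

1.9164 m


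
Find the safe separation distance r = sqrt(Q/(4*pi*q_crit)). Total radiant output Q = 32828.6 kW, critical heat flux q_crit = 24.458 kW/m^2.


4*pi*q_crit = 307.35
Q/(4*pi*q_crit) = 106.81
r = sqrt(106.81) = 10.335 m

10.335 m


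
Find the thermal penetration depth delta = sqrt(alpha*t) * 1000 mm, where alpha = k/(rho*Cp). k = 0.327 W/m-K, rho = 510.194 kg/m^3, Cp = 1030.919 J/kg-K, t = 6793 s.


alpha = 0.327 / (510.194 * 1030.919) = 6.2171e-07 m^2/s
alpha * t = 0.0042233
delta = sqrt(0.0042233) * 1000 = 64.987 mm

64.987 mm


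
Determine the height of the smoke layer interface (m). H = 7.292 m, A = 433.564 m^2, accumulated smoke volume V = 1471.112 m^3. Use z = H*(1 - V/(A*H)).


V/(A*H) = 0.46531
1 - 0.46531 = 0.53469
z = 7.292 * 0.53469 = 3.8989 m

3.8989 m


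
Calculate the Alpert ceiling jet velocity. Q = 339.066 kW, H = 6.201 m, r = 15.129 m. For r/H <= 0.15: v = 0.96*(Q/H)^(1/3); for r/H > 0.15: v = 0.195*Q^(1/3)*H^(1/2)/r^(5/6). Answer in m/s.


r/H = 15.129 / 6.201 = 2.4398
r/H > 0.15, so v = 0.195*Q^(1/3)*H^(1/2)/r^(5/6)
Q^(1/3) = 6.9731
H^(1/2) = 2.4902
r^(5/6) = 9.6200
v = 0.195 * 6.9731 * 2.4902 / 9.6200 = 0.35198 m/s

0.35198 m/s


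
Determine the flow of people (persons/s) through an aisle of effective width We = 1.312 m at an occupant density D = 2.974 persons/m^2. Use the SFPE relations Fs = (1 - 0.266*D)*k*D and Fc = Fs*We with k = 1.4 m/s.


1 - 0.266*D = 1 - 0.266*2.974 = 0.20892
Fs = 0.20892 * 1.4 * 2.974 = 0.86984 persons/(s*m)
Fc = 0.86984 * 1.312 = 1.1412 persons/s

1.1412 persons/s


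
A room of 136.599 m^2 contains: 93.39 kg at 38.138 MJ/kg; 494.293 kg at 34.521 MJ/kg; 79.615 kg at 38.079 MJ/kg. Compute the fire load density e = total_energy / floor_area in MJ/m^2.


Total energy = 93.39*38.138 + 494.293*34.521 + 79.615*38.079
= 3561.708 + 17063.49 + 3031.660
= 23656.86 MJ
e = 23656.86 / 136.599 = 173.18 MJ/m^2

173.18 MJ/m^2


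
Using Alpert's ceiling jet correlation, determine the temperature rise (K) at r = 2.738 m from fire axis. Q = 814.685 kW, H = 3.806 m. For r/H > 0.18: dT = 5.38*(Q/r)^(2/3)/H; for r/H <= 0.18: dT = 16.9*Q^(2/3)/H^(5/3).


r/H = 2.738 / 3.806 = 0.71939
r/H > 0.18, so dT = 5.38*(Q/r)^(2/3)/H
Q/r = 297.55
(Q/r)^(2/3) = 44.569
dT = 5.38 * 44.569 / 3.806 = 63.002 K

63.002 K


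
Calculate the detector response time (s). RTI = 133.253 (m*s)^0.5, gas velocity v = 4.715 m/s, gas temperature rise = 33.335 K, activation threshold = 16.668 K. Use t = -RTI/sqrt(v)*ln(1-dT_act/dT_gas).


dT_act/dT_gas = 0.50001
ln(1 - 0.50001) = -0.69318
t = -133.253 / sqrt(4.715) * -0.69318 = 42.538 s

42.538 s


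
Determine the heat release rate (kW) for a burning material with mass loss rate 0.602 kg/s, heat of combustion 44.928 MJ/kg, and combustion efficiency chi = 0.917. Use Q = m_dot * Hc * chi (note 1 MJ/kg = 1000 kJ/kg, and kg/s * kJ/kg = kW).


Hc = 44.928 MJ/kg = 44.928 * 1000 kJ/kg = 44928 kJ/kg
Q = 0.602 kg/s * 44928 kJ/kg * 0.917 = 24802 kW

24802 kW


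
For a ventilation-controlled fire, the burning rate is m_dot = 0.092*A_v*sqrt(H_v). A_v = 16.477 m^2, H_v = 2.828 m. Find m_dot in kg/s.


sqrt(H_v) = 1.6817
m_dot = 0.092 * 16.477 * 1.6817 = 2.5492 kg/s

2.5492 kg/s


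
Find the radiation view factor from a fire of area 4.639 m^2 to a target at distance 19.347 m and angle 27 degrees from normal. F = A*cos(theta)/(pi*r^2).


cos(27 deg) = 0.89101
pi*r^2 = 1175.9
F = 4.639 * 0.89101 / 1175.9 = 0.0035150

0.0035150


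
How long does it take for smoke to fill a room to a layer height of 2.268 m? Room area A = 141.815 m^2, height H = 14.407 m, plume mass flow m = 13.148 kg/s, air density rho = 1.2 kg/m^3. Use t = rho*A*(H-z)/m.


H - z = 12.139 m
t = 1.2 * 141.815 * 12.139 / 13.148 = 157.12 s

157.12 s


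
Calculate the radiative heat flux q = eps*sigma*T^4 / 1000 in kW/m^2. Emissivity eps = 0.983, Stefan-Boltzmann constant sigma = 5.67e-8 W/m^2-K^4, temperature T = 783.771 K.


T^4 = 3.7736e+11
q = 0.983 * 5.67e-8 * 3.7736e+11 / 1000 = 21.033 kW/m^2

21.033 kW/m^2


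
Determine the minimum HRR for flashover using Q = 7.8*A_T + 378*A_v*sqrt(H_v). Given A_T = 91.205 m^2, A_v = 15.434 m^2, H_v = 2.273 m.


7.8*A_T = 711.399
sqrt(H_v) = 1.5076
378*A_v*sqrt(H_v) = 8795.7
Q = 711.399 + 8795.7 = 9507.1 kW

9507.1 kW


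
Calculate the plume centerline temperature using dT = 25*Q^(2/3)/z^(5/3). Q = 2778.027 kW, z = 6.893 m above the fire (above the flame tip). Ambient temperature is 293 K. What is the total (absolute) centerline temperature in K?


Q^(2/3) = 197.62
z^(5/3) = 24.966
dT = 25 * 197.62 / 24.966 = 197.89 K
T = 293 + 197.89 = 490.89 K

490.89 K


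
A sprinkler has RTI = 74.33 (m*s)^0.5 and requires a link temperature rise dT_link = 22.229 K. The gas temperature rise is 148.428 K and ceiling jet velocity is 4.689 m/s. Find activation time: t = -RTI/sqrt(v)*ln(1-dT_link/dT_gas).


dT_link/dT_gas = 0.14976
ln(1 - 0.14976) = -0.16224
t = -74.33 / sqrt(4.689) * -0.16224 = 5.5691 s

5.5691 s


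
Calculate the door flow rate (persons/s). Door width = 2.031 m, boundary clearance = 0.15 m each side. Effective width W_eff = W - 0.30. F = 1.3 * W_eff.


W_eff = 2.031 - 0.30 = 1.731 m
F = 1.3 * 1.731 = 2.2503 persons/s

2.2503 persons/s


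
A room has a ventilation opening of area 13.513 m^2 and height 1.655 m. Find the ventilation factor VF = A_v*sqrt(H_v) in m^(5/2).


sqrt(H_v) = 1.2865
VF = 13.513 * 1.2865 = 17.384 m^(5/2)

17.384 m^(5/2)


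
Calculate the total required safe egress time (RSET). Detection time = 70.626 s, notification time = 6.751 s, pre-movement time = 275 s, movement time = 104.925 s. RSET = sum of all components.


Total = 70.626 + 6.751 + 275 + 104.925 = 457.302 s

457.302 s


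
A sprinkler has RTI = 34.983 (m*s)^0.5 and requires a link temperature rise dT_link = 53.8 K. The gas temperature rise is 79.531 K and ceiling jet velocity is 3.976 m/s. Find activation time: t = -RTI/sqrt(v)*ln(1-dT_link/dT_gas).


dT_link/dT_gas = 0.67647
ln(1 - 0.67647) = -1.1285
t = -34.983 / sqrt(3.976) * -1.1285 = 19.798 s

19.798 s


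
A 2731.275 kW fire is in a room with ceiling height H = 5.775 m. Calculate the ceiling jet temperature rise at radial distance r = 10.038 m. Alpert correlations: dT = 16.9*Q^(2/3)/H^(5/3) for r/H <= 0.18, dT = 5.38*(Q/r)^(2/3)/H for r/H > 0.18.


r/H = 10.038 / 5.775 = 1.7382
r/H > 0.18, so dT = 5.38*(Q/r)^(2/3)/H
Q/r = 272.09
(Q/r)^(2/3) = 41.990
dT = 5.38 * 41.990 / 5.775 = 39.118 K

39.118 K


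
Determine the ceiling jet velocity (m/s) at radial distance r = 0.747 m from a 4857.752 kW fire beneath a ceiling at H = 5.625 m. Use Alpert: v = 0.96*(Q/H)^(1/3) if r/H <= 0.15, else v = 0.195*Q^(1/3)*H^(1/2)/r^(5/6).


r/H = 0.747 / 5.625 = 0.13280
r/H <= 0.15, so v = 0.96*(Q/H)^(1/3)
Q/H = 863.60
(Q/H)^(1/3) = 9.5229
v = 0.96 * 9.5229 = 9.1420 m/s

9.1420 m/s


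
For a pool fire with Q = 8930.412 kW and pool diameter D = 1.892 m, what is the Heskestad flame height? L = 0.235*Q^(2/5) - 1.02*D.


Q^(2/5) = 38.049
0.235 * Q^(2/5) = 8.9416
1.02 * D = 1.9298
L = 7.0118 m

7.0118 m


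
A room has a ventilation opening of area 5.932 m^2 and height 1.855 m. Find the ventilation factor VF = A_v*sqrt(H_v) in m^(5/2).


sqrt(H_v) = 1.3620
VF = 5.932 * 1.3620 = 8.0793 m^(5/2)

8.0793 m^(5/2)


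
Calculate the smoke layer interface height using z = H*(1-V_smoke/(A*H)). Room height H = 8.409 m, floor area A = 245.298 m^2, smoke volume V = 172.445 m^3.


V/(A*H) = 0.083601
1 - 0.083601 = 0.91640
z = 8.409 * 0.91640 = 7.7060 m

7.7060 m


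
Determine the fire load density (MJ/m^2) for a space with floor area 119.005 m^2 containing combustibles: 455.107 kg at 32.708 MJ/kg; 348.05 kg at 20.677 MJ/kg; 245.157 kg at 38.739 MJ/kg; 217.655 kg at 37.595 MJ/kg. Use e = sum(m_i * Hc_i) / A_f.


Total energy = 455.107*32.708 + 348.05*20.677 + 245.157*38.739 + 217.655*37.595
= 14885.64 + 7196.630 + 9497.137 + 8182.740
= 39762.15 MJ
e = 39762.15 / 119.005 = 334.12 MJ/m^2

334.12 MJ/m^2


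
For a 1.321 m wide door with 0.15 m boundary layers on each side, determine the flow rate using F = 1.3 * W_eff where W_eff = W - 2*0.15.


W_eff = 1.321 - 0.30 = 1.021 m
F = 1.3 * 1.021 = 1.3273 persons/s

1.3273 persons/s


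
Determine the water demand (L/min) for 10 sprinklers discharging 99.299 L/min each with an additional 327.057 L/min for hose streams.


Sprinkler demand = 10 * 99.299 = 992.99 L/min
Total = 992.99 + 327.057 = 1320.047 L/min

1320.047 L/min


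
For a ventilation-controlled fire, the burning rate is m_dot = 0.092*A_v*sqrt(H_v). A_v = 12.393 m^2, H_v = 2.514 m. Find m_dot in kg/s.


sqrt(H_v) = 1.5856
m_dot = 0.092 * 12.393 * 1.5856 = 1.8078 kg/s

1.8078 kg/s


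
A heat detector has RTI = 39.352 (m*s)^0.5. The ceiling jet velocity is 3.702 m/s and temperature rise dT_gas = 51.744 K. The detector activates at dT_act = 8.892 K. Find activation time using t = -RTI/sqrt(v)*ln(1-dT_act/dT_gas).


dT_act/dT_gas = 0.17185
ln(1 - 0.17185) = -0.18856
t = -39.352 / sqrt(3.702) * -0.18856 = 3.8565 s

3.8565 s


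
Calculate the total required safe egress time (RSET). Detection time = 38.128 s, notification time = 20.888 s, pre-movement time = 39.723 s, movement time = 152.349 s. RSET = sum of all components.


Total = 38.128 + 20.888 + 39.723 + 152.349 = 251.088 s

251.088 s


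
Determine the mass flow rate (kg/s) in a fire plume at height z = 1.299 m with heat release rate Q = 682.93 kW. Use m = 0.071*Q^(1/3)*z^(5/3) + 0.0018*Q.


Q^(1/3) = 8.8063
z^(5/3) = 1.5465
First term = 0.071 * 8.8063 * 1.5465 = 0.96694
Second term = 0.0018 * 682.93 = 1.2293
m = 2.1962 kg/s

2.1962 kg/s


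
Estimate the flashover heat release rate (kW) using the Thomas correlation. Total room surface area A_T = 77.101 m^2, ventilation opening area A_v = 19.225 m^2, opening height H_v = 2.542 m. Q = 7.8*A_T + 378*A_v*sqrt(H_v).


7.8*A_T = 601.39
sqrt(H_v) = 1.5944
378*A_v*sqrt(H_v) = 11586
Q = 601.39 + 11586 = 12188 kW

12188 kW


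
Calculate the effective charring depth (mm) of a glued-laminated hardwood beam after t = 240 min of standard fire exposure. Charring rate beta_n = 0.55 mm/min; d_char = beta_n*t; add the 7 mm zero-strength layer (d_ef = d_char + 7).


d_char = 0.55 * 240 = 132 mm
d_ef = 132 + 1.0*7 = 139 mm

139 mm


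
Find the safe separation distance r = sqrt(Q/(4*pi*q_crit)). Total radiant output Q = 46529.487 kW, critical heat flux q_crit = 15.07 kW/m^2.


4*pi*q_crit = 189.38
Q/(4*pi*q_crit) = 245.70
r = sqrt(245.70) = 15.675 m

15.675 m


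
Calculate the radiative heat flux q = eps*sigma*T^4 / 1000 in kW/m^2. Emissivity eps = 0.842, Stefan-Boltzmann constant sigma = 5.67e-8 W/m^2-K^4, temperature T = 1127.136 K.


T^4 = 1.6140e+12
q = 0.842 * 5.67e-8 * 1.6140e+12 / 1000 = 77.055 kW/m^2

77.055 kW/m^2


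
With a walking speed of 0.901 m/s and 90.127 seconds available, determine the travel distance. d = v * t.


d = 0.901 * 90.127 = 81.204 m

81.204 m


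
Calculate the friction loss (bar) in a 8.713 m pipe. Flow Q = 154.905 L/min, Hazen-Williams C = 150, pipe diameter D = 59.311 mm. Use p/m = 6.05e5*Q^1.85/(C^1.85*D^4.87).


Q^1.85 = 11262
C^1.85 = 10611
D^4.87 = 4.3169e+08
p/m = 0.0014874 bar/m
p_total = 0.0014874 * 8.713 = 0.012960 bar

0.012960 bar


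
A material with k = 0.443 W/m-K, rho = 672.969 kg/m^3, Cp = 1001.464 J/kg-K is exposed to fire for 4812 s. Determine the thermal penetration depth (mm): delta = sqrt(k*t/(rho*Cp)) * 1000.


alpha = 0.443 / (672.969 * 1001.464) = 6.5731e-07 m^2/s
alpha * t = 0.0031630
delta = sqrt(0.0031630) * 1000 = 56.241 mm

56.241 mm


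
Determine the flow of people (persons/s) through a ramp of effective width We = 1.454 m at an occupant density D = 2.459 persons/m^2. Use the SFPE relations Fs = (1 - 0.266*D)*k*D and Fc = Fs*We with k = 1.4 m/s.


1 - 0.266*D = 1 - 0.266*2.459 = 0.34591
Fs = 0.34591 * 1.4 * 2.459 = 1.1908 persons/(s*m)
Fc = 1.1908 * 1.454 = 1.7314 persons/s

1.7314 persons/s


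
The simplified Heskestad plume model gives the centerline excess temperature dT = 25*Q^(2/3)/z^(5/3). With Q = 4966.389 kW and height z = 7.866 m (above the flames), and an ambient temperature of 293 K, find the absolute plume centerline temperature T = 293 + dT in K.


Q^(2/3) = 291.09
z^(5/3) = 31.112
dT = 25 * 291.09 / 31.112 = 233.91 K
T = 293 + 233.91 = 526.91 K

526.91 K


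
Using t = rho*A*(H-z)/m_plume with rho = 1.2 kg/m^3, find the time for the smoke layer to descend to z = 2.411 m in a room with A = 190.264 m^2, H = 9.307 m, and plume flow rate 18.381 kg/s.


H - z = 6.896 m
t = 1.2 * 190.264 * 6.896 / 18.381 = 85.658 s

85.658 s


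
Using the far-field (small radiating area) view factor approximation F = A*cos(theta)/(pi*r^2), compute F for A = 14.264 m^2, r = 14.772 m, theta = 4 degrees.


cos(4 deg) = 0.99756
pi*r^2 = 685.53
F = 14.264 * 0.99756 / 685.53 = 0.020756

0.020756


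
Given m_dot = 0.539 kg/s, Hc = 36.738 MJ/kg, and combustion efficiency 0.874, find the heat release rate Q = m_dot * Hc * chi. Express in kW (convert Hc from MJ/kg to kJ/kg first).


Hc = 36.738 MJ/kg = 36.738 * 1000 kJ/kg = 36738 kJ/kg
Q = 0.539 kg/s * 36738 kJ/kg * 0.874 = 17307 kW

17307 kW


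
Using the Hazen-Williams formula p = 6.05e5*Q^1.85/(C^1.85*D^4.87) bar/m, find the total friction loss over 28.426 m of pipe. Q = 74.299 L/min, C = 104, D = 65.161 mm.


Q^1.85 = 2892.8
C^1.85 = 5389.0
D^4.87 = 6.8253e+08
p/m = 0.00047582 bar/m
p_total = 0.00047582 * 28.426 = 0.013526 bar

0.013526 bar


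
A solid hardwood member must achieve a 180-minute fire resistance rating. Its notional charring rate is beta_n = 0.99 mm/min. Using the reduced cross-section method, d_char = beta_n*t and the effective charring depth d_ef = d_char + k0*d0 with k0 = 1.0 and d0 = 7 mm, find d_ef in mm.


d_char = 0.99 * 180 = 178.2 mm
d_ef = 178.2 + 1.0*7 = 185.2 mm

185.2 mm


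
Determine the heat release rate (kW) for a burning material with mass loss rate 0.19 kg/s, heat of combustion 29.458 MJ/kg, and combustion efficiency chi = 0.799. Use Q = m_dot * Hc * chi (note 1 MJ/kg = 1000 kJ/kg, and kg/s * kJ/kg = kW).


Hc = 29.458 MJ/kg = 29.458 * 1000 kJ/kg = 29458 kJ/kg
Q = 0.19 kg/s * 29458 kJ/kg * 0.799 = 4472.0 kW

4472.0 kW


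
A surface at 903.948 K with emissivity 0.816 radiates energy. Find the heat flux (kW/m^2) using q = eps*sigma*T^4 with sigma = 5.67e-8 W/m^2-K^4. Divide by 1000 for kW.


T^4 = 6.6769e+11
q = 0.816 * 5.67e-8 * 6.6769e+11 / 1000 = 30.892 kW/m^2

30.892 kW/m^2


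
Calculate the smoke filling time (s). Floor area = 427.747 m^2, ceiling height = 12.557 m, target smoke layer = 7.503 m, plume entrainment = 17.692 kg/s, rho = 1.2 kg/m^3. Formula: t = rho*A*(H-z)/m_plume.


H - z = 5.054 m
t = 1.2 * 427.747 * 5.054 / 17.692 = 146.63 s

146.63 s


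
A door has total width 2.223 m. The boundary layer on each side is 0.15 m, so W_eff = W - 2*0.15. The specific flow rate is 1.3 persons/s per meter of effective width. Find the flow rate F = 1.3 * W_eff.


W_eff = 2.223 - 0.30 = 1.923 m
F = 1.3 * 1.923 = 2.4999 persons/s

2.4999 persons/s


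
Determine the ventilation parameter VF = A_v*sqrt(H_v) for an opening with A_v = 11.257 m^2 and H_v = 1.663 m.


sqrt(H_v) = 1.2896
VF = 11.257 * 1.2896 = 14.517 m^(5/2)

14.517 m^(5/2)


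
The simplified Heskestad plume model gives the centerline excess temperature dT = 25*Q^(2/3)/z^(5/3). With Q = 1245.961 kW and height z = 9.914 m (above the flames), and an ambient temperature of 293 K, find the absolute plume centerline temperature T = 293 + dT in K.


Q^(2/3) = 115.79
z^(5/3) = 45.753
dT = 25 * 115.79 / 45.753 = 63.270 K
T = 293 + 63.270 = 356.27 K

356.27 K
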